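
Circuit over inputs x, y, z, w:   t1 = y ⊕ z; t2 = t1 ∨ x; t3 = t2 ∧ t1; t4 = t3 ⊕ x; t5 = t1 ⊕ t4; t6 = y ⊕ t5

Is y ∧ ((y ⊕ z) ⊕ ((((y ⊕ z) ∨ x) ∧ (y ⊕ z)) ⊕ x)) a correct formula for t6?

No

t1 = y ⊕ z
t2 = t1 ∨ x = (y ⊕ z) ∨ x
t3 = t2 ∧ t1 = ((y ⊕ z) ∨ x) ∧ (y ⊕ z)
t4 = t3 ⊕ x = (((y ⊕ z) ∨ x) ∧ (y ⊕ z)) ⊕ x
t5 = t1 ⊕ t4 = (y ⊕ z) ⊕ ((((y ⊕ z) ∨ x) ∧ (y ⊕ z)) ⊕ x)
t6 = y ⊕ t5 = y ⊕ ((y ⊕ z) ⊕ ((((y ⊕ z) ∨ x) ∧ (y ⊕ z)) ⊕ x))
At x=0, y=1, z=0, w=0: circuit gives 1, formula gives 0.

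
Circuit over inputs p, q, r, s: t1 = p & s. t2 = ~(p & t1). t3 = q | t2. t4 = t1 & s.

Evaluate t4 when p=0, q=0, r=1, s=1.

t1 = 0 & 1 = 0
t4 = 0 & 1 = 0

0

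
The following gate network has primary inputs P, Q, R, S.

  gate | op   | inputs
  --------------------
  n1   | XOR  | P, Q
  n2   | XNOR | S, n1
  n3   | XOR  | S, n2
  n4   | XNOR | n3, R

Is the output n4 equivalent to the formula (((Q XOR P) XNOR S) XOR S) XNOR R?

n1 = P XOR Q
n2 = S XNOR n1 = S XNOR (P XOR Q)
n3 = S XOR n2 = S XOR (S XNOR (P XOR Q))
n4 = n3 XNOR R = (S XOR (S XNOR (P XOR Q))) XNOR R
At P=0, Q=0, R=0, S=0: circuit gives 0, formula gives 0.
At P=0, Q=0, R=1, S=0: circuit gives 1, formula gives 1.
Agrees on all 16 inputs.

Yes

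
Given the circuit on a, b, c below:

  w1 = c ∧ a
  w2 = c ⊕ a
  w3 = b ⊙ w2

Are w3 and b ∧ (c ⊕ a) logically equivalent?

w2 = c ⊕ a
w3 = b ⊙ w2 = b ⊙ (c ⊕ a)
At a=0, b=0, c=0: circuit gives 1, formula gives 0.

No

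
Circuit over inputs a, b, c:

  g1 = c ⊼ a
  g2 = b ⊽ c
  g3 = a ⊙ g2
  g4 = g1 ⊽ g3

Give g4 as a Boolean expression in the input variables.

(c ⊼ a) ⊽ (a ⊙ (b ⊽ c))

g1 = c ⊼ a
g2 = b ⊽ c
g3 = a ⊙ g2 = a ⊙ (b ⊽ c)
g4 = g1 ⊽ g3 = (c ⊼ a) ⊽ (a ⊙ (b ⊽ c))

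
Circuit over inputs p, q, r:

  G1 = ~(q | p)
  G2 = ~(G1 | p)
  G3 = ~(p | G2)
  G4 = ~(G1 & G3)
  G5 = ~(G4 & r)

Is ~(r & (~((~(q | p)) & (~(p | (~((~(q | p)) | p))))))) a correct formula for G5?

G1 = ~(q | p)
G2 = ~(G1 | p) = ~((~(q | p)) | p)
G3 = ~(p | G2) = ~(p | (~((~(q | p)) | p)))
G4 = ~(G1 & G3) = ~((~(q | p)) & (~(p | (~((~(q | p)) | p)))))
G5 = ~(G4 & r) = ~((~((~(q | p)) & (~(p | (~((~(q | p)) | p)))))) & r)
At p=0, q=1, r=1: circuit gives 0, formula gives 0.
At p=0, q=0, r=0: circuit gives 1, formula gives 1.
Agrees on all 8 inputs.

Yes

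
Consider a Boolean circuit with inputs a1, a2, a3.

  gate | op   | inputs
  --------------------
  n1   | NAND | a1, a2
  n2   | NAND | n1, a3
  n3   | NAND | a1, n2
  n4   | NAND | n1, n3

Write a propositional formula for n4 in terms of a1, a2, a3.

n1 = a1 NAND a2
n2 = n1 NAND a3 = (a1 NAND a2) NAND a3
n3 = a1 NAND n2 = a1 NAND ((a1 NAND a2) NAND a3)
n4 = n1 NAND n3 = (a1 NAND a2) NAND (a1 NAND ((a1 NAND a2) NAND a3))

(a1 NAND a2) NAND (a1 NAND ((a1 NAND a2) NAND a3))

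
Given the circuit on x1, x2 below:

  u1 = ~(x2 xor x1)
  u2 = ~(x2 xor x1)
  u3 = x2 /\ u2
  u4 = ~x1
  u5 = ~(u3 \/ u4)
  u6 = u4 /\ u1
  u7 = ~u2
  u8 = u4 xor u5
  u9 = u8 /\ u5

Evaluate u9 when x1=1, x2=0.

u2 = ~(0 xor 1) = 0
u3 = 0 /\ 0 = 0
u4 = ~1 = 0
u5 = ~(0 \/ 0) = 1
u8 = 0 xor 1 = 1
u9 = 1 /\ 1 = 1

1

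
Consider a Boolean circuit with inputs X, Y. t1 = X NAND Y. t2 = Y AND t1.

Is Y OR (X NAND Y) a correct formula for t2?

No

t1 = X NAND Y
t2 = Y AND t1 = Y AND (X NAND Y)
At X=0, Y=0: circuit gives 0, formula gives 1.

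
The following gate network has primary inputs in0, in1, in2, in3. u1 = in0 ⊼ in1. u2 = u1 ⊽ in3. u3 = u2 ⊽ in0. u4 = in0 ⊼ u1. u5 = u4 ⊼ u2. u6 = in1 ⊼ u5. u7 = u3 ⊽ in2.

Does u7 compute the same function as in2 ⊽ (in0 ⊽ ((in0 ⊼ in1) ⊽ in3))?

u1 = in0 ⊼ in1
u2 = u1 ⊽ in3 = (in0 ⊼ in1) ⊽ in3
u3 = u2 ⊽ in0 = ((in0 ⊼ in1) ⊽ in3) ⊽ in0
u7 = u3 ⊽ in2 = (((in0 ⊼ in1) ⊽ in3) ⊽ in0) ⊽ in2
At in0=0, in1=0, in2=0, in3=0: circuit gives 0, formula gives 0.
At in0=1, in1=0, in2=0, in3=0: circuit gives 1, formula gives 1.
Agrees on all 16 inputs.

Yes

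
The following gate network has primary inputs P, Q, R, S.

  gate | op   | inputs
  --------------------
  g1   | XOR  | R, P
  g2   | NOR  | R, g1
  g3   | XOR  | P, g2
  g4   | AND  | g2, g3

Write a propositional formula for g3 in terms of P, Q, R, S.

P XOR (R NOR (R XOR P))

g1 = R XOR P
g2 = R NOR g1 = R NOR (R XOR P)
g3 = P XOR g2 = P XOR (R NOR (R XOR P))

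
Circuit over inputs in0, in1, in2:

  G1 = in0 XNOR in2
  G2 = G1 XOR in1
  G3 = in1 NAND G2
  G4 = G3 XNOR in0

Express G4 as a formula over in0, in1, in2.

G1 = in0 XNOR in2
G2 = G1 XOR in1 = (in0 XNOR in2) XOR in1
G3 = in1 NAND G2 = in1 NAND ((in0 XNOR in2) XOR in1)
G4 = G3 XNOR in0 = (in1 NAND ((in0 XNOR in2) XOR in1)) XNOR in0

(in1 NAND ((in0 XNOR in2) XOR in1)) XNOR in0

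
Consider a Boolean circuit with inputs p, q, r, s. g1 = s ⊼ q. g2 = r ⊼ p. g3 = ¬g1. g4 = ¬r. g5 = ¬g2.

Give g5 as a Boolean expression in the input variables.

g2 = r ⊼ p
g5 = ¬g2 = ¬(r ⊼ p)

¬(r ⊼ p)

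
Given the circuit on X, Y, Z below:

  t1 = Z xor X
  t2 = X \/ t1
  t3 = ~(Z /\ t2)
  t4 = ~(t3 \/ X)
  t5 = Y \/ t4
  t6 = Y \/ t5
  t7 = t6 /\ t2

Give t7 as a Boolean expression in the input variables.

(Y \/ (Y \/ (~((~(Z /\ (X \/ (Z xor X)))) \/ X)))) /\ (X \/ (Z xor X))

t1 = Z xor X
t2 = X \/ t1 = X \/ (Z xor X)
t3 = ~(Z /\ t2) = ~(Z /\ (X \/ (Z xor X)))
t4 = ~(t3 \/ X) = ~((~(Z /\ (X \/ (Z xor X)))) \/ X)
t5 = Y \/ t4 = Y \/ (~((~(Z /\ (X \/ (Z xor X)))) \/ X))
t6 = Y \/ t5 = Y \/ (Y \/ (~((~(Z /\ (X \/ (Z xor X)))) \/ X)))
t7 = t6 /\ t2 = (Y \/ (Y \/ (~((~(Z /\ (X \/ (Z xor X)))) \/ X)))) /\ (X \/ (Z xor X))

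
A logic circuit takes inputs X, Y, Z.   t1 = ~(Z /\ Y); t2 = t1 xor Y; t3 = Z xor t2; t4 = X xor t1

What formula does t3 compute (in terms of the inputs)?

Z xor ((~(Z /\ Y)) xor Y)

t1 = ~(Z /\ Y)
t2 = t1 xor Y = (~(Z /\ Y)) xor Y
t3 = Z xor t2 = Z xor ((~(Z /\ Y)) xor Y)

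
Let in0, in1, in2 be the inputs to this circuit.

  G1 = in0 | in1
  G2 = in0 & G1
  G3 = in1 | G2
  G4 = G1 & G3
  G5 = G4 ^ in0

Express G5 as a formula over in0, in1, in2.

((in0 | in1) & (in1 | (in0 & (in0 | in1)))) ^ in0

G1 = in0 | in1
G2 = in0 & G1 = in0 & (in0 | in1)
G3 = in1 | G2 = in1 | (in0 & (in0 | in1))
G4 = G1 & G3 = (in0 | in1) & (in1 | (in0 & (in0 | in1)))
G5 = G4 ^ in0 = ((in0 | in1) & (in1 | (in0 & (in0 | in1)))) ^ in0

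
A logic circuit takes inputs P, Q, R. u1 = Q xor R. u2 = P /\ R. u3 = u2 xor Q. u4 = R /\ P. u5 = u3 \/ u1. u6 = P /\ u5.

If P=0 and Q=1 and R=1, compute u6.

0

u1 = 1 xor 1 = 0
u2 = 0 /\ 1 = 0
u3 = 0 xor 1 = 1
u5 = 1 \/ 0 = 1
u6 = 0 /\ 1 = 0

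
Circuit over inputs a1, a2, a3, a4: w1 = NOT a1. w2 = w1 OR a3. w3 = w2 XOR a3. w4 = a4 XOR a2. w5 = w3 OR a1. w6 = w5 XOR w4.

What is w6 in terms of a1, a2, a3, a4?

w1 = NOT a1
w2 = w1 OR a3 = NOT a1 OR a3
w3 = w2 XOR a3 = (NOT a1 OR a3) XOR a3
w4 = a4 XOR a2
w5 = w3 OR a1 = ((NOT a1 OR a3) XOR a3) OR a1
w6 = w5 XOR w4 = (((NOT a1 OR a3) XOR a3) OR a1) XOR (a4 XOR a2)

(((NOT a1 OR a3) XOR a3) OR a1) XOR (a4 XOR a2)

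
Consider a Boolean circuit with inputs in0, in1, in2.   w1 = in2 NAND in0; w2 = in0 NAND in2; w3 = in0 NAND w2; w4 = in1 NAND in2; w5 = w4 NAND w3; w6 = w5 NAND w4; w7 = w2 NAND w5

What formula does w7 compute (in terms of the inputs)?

w2 = in0 NAND in2
w3 = in0 NAND w2 = in0 NAND (in0 NAND in2)
w4 = in1 NAND in2
w5 = w4 NAND w3 = (in1 NAND in2) NAND (in0 NAND (in0 NAND in2))
w7 = w2 NAND w5 = (in0 NAND in2) NAND ((in1 NAND in2) NAND (in0 NAND (in0 NAND in2)))

(in0 NAND in2) NAND ((in1 NAND in2) NAND (in0 NAND (in0 NAND in2)))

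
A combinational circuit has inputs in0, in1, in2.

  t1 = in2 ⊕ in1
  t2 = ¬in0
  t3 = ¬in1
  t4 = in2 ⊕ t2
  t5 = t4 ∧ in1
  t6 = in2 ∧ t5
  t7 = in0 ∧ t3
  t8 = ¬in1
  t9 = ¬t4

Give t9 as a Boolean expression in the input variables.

¬(in2 ⊕ ¬in0)

t2 = ¬in0
t4 = in2 ⊕ t2 = in2 ⊕ ¬in0
t9 = ¬t4 = ¬(in2 ⊕ ¬in0)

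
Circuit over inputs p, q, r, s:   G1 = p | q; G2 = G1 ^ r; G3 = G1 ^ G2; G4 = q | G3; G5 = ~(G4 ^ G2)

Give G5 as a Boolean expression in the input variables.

~((q | ((p | q) ^ ((p | q) ^ r))) ^ ((p | q) ^ r))

G1 = p | q
G2 = G1 ^ r = (p | q) ^ r
G3 = G1 ^ G2 = (p | q) ^ ((p | q) ^ r)
G4 = q | G3 = q | ((p | q) ^ ((p | q) ^ r))
G5 = ~(G4 ^ G2) = ~((q | ((p | q) ^ ((p | q) ^ r))) ^ ((p | q) ^ r))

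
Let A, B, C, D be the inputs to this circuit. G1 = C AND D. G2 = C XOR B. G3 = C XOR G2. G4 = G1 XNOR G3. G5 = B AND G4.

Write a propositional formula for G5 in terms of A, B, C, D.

G1 = C AND D
G2 = C XOR B
G3 = C XOR G2 = C XOR (C XOR B)
G4 = G1 XNOR G3 = (C AND D) XNOR (C XOR (C XOR B))
G5 = B AND G4 = B AND ((C AND D) XNOR (C XOR (C XOR B)))

B AND ((C AND D) XNOR (C XOR (C XOR B)))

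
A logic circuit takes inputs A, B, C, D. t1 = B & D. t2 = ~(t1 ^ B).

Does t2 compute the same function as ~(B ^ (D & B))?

t1 = B & D
t2 = ~(t1 ^ B) = ~((B & D) ^ B)
At A=0, B=1, C=0, D=0: circuit gives 0, formula gives 0.
At A=0, B=0, C=0, D=0: circuit gives 1, formula gives 1.
Agrees on all 16 inputs.

Yes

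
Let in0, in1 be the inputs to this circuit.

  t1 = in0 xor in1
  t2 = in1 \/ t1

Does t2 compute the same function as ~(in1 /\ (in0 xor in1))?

No

t1 = in0 xor in1
t2 = in1 \/ t1 = in1 \/ (in0 xor in1)
At in0=0, in1=0: circuit gives 0, formula gives 1.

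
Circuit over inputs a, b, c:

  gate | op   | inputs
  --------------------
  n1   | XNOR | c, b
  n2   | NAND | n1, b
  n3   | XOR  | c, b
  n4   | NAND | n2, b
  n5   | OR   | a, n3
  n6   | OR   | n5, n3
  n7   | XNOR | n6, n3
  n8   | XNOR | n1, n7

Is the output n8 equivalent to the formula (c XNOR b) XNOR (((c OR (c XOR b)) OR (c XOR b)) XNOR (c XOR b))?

No

n1 = c XNOR b
n3 = c XOR b
n5 = a OR n3 = a OR (c XOR b)
n6 = n5 OR n3 = (a OR (c XOR b)) OR (c XOR b)
n7 = n6 XNOR n3 = ((a OR (c XOR b)) OR (c XOR b)) XNOR (c XOR b)
n8 = n1 XNOR n7 = (c XNOR b) XNOR (((a OR (c XOR b)) OR (c XOR b)) XNOR (c XOR b))
At a=0, b=1, c=1: circuit gives 1, formula gives 0.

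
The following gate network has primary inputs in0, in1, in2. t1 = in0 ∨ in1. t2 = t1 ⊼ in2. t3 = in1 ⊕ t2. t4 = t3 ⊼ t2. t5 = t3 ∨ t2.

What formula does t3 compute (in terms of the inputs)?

in1 ⊕ ((in0 ∨ in1) ⊼ in2)

t1 = in0 ∨ in1
t2 = t1 ⊼ in2 = (in0 ∨ in1) ⊼ in2
t3 = in1 ⊕ t2 = in1 ⊕ ((in0 ∨ in1) ⊼ in2)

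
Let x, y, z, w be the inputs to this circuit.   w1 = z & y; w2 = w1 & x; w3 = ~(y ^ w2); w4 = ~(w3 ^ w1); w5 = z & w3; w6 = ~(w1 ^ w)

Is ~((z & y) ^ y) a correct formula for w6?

No

w1 = z & y
w6 = ~(w1 ^ w) = ~((z & y) ^ w)
At x=0, y=0, z=0, w=1: circuit gives 0, formula gives 1.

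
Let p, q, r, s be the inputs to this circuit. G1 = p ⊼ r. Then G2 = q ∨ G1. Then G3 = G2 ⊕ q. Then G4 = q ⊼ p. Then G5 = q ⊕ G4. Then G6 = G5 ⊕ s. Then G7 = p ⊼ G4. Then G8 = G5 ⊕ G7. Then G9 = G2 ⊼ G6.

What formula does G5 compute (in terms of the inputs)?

q ⊕ (q ⊼ p)

G4 = q ⊼ p
G5 = q ⊕ G4 = q ⊕ (q ⊼ p)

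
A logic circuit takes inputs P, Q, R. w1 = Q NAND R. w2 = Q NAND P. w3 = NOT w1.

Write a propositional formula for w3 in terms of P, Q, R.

w1 = Q NAND R
w3 = NOT w1 = NOT (Q NAND R)

NOT (Q NAND R)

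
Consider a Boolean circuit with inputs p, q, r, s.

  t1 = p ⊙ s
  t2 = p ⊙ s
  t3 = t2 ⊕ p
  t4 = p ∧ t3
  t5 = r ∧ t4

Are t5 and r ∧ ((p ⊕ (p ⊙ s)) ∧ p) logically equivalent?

t2 = p ⊙ s
t3 = t2 ⊕ p = (p ⊙ s) ⊕ p
t4 = p ∧ t3 = p ∧ ((p ⊙ s) ⊕ p)
t5 = r ∧ t4 = r ∧ (p ∧ ((p ⊙ s) ⊕ p))
At p=0, q=0, r=0, s=0: circuit gives 0, formula gives 0.
At p=1, q=0, r=1, s=0: circuit gives 1, formula gives 1.
Agrees on all 16 inputs.

Yes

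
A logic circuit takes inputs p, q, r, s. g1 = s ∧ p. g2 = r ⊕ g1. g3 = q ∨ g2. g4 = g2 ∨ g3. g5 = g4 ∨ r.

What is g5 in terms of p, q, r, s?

((r ⊕ (s ∧ p)) ∨ (q ∨ (r ⊕ (s ∧ p)))) ∨ r

g1 = s ∧ p
g2 = r ⊕ g1 = r ⊕ (s ∧ p)
g3 = q ∨ g2 = q ∨ (r ⊕ (s ∧ p))
g4 = g2 ∨ g3 = (r ⊕ (s ∧ p)) ∨ (q ∨ (r ⊕ (s ∧ p)))
g5 = g4 ∨ r = ((r ⊕ (s ∧ p)) ∨ (q ∨ (r ⊕ (s ∧ p)))) ∨ r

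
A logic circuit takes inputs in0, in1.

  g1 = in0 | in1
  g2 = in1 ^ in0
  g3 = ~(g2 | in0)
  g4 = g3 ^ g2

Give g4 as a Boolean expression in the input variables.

g2 = in1 ^ in0
g3 = ~(g2 | in0) = ~((in1 ^ in0) | in0)
g4 = g3 ^ g2 = (~((in1 ^ in0) | in0)) ^ (in1 ^ in0)

(~((in1 ^ in0) | in0)) ^ (in1 ^ in0)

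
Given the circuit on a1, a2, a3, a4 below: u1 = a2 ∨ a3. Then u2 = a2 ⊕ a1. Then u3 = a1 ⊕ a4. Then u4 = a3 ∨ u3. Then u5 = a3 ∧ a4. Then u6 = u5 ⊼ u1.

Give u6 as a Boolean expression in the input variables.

u1 = a2 ∨ a3
u5 = a3 ∧ a4
u6 = u5 ⊼ u1 = (a3 ∧ a4) ⊼ (a2 ∨ a3)

(a3 ∧ a4) ⊼ (a2 ∨ a3)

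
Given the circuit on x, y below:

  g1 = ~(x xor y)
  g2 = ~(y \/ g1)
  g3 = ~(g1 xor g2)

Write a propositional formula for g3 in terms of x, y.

~((~(x xor y)) xor (~(y \/ (~(x xor y)))))

g1 = ~(x xor y)
g2 = ~(y \/ g1) = ~(y \/ (~(x xor y)))
g3 = ~(g1 xor g2) = ~((~(x xor y)) xor (~(y \/ (~(x xor y)))))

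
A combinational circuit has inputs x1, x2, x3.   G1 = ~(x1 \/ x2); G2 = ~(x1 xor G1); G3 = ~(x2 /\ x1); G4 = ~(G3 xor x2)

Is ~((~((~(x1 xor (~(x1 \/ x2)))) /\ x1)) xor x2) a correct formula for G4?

G3 = ~(x2 /\ x1)
G4 = ~(G3 xor x2) = ~((~(x2 /\ x1)) xor x2)
At x1=1, x2=1, x3=0: circuit gives 0, formula gives 1.

No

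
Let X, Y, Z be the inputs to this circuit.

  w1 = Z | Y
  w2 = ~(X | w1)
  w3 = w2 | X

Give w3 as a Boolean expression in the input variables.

(~(X | (Z | Y))) | X

w1 = Z | Y
w2 = ~(X | w1) = ~(X | (Z | Y))
w3 = w2 | X = (~(X | (Z | Y))) | X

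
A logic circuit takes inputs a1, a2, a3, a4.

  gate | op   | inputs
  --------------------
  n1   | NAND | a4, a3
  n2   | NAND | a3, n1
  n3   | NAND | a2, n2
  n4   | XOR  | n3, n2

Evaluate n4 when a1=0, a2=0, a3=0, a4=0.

0

n1 = 0 NAND 0 = 1
n2 = 0 NAND 1 = 1
n3 = 0 NAND 1 = 1
n4 = 1 XOR 1 = 0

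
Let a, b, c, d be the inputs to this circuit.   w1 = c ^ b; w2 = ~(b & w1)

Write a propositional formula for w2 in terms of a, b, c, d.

w1 = c ^ b
w2 = ~(b & w1) = ~(b & (c ^ b))

~(b & (c ^ b))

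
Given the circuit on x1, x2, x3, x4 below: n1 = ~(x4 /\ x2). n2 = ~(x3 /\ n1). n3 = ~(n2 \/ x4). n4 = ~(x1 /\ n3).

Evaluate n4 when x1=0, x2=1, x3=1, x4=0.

1

n1 = ~(0 /\ 1) = 1
n2 = ~(1 /\ 1) = 0
n3 = ~(0 \/ 0) = 1
n4 = ~(0 /\ 1) = 1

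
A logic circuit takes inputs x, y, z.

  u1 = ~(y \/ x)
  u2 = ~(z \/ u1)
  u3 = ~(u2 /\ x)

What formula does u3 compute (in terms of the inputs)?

~((~(z \/ (~(y \/ x)))) /\ x)

u1 = ~(y \/ x)
u2 = ~(z \/ u1) = ~(z \/ (~(y \/ x)))
u3 = ~(u2 /\ x) = ~((~(z \/ (~(y \/ x)))) /\ x)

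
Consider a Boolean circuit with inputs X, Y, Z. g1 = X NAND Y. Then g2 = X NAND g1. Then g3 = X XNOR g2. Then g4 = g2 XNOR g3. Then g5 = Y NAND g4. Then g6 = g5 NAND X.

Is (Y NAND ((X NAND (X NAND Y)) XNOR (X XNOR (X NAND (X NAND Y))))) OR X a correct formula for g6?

g1 = X NAND Y
g2 = X NAND g1 = X NAND (X NAND Y)
g3 = X XNOR g2 = X XNOR (X NAND (X NAND Y))
g4 = g2 XNOR g3 = (X NAND (X NAND Y)) XNOR (X XNOR (X NAND (X NAND Y)))
g5 = Y NAND g4 = Y NAND ((X NAND (X NAND Y)) XNOR (X XNOR (X NAND (X NAND Y))))
g6 = g5 NAND X = (Y NAND ((X NAND (X NAND Y)) XNOR (X XNOR (X NAND (X NAND Y))))) NAND X
At X=1, Y=0, Z=0: circuit gives 0, formula gives 1.

No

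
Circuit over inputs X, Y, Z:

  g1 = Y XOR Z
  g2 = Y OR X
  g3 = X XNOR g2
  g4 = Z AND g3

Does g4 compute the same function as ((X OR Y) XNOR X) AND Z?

Yes

g2 = Y OR X
g3 = X XNOR g2 = X XNOR (Y OR X)
g4 = Z AND g3 = Z AND (X XNOR (Y OR X))
At X=0, Y=0, Z=0: circuit gives 0, formula gives 0.
At X=0, Y=0, Z=1: circuit gives 1, formula gives 1.
Agrees on all 8 inputs.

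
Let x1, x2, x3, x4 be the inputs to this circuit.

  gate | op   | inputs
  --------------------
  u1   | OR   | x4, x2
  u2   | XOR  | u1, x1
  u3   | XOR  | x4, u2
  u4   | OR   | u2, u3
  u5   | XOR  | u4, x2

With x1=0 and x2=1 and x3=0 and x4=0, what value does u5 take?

u1 = 0 OR 1 = 1
u2 = 1 XOR 0 = 1
u3 = 0 XOR 1 = 1
u4 = 1 OR 1 = 1
u5 = 1 XOR 1 = 0

0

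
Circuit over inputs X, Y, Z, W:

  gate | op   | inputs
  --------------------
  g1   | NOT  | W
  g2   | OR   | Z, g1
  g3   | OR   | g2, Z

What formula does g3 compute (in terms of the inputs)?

(Z OR NOT W) OR Z

g1 = NOT W
g2 = Z OR g1 = Z OR NOT W
g3 = g2 OR Z = (Z OR NOT W) OR Z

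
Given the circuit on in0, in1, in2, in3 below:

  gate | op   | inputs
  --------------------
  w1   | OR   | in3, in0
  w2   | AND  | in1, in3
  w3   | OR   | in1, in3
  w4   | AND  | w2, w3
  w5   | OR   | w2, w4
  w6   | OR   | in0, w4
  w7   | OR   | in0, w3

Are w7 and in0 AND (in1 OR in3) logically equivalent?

w3 = in1 OR in3
w7 = in0 OR w3 = in0 OR (in1 OR in3)
At in0=0, in1=0, in2=0, in3=1: circuit gives 1, formula gives 0.

No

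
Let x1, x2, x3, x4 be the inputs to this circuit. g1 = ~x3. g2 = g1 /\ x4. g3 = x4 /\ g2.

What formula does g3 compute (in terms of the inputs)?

x4 /\ (~x3 /\ x4)

g1 = ~x3
g2 = g1 /\ x4 = ~x3 /\ x4
g3 = x4 /\ g2 = x4 /\ (~x3 /\ x4)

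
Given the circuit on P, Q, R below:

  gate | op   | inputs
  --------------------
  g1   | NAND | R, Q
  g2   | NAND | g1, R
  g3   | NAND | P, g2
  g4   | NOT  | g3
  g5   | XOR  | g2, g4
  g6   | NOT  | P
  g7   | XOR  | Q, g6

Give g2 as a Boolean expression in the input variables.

(R NAND Q) NAND R

g1 = R NAND Q
g2 = g1 NAND R = (R NAND Q) NAND R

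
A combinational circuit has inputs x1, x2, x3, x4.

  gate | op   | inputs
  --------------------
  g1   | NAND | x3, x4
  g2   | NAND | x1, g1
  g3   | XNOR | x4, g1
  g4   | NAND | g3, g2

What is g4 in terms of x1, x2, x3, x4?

g1 = x3 NAND x4
g2 = x1 NAND g1 = x1 NAND (x3 NAND x4)
g3 = x4 XNOR g1 = x4 XNOR (x3 NAND x4)
g4 = g3 NAND g2 = (x4 XNOR (x3 NAND x4)) NAND (x1 NAND (x3 NAND x4))

(x4 XNOR (x3 NAND x4)) NAND (x1 NAND (x3 NAND x4))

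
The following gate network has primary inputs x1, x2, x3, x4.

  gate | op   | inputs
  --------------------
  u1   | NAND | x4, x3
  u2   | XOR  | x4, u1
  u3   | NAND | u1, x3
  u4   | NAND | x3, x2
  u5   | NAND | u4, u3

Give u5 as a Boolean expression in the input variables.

(x3 NAND x2) NAND ((x4 NAND x3) NAND x3)

u1 = x4 NAND x3
u3 = u1 NAND x3 = (x4 NAND x3) NAND x3
u4 = x3 NAND x2
u5 = u4 NAND u3 = (x3 NAND x2) NAND ((x4 NAND x3) NAND x3)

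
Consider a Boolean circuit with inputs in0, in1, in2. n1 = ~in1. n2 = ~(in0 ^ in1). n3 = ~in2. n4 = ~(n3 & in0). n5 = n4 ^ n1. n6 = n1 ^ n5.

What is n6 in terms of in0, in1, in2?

~in1 ^ ((~(~in2 & in0)) ^ ~in1)

n1 = ~in1
n3 = ~in2
n4 = ~(n3 & in0) = ~(~in2 & in0)
n5 = n4 ^ n1 = (~(~in2 & in0)) ^ ~in1
n6 = n1 ^ n5 = ~in1 ^ ((~(~in2 & in0)) ^ ~in1)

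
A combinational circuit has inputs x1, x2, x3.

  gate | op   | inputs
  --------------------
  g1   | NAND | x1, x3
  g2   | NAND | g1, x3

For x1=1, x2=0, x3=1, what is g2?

1

g1 = 1 NAND 1 = 0
g2 = 0 NAND 1 = 1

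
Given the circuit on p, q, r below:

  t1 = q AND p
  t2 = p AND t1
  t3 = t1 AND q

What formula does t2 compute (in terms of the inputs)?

p AND (q AND p)

t1 = q AND p
t2 = p AND t1 = p AND (q AND p)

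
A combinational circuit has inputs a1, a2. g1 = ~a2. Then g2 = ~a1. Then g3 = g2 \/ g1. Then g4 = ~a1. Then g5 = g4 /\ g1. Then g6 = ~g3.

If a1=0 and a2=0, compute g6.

0

g1 = ~0 = 1
g2 = ~0 = 1
g3 = 1 \/ 1 = 1
g6 = ~1 = 0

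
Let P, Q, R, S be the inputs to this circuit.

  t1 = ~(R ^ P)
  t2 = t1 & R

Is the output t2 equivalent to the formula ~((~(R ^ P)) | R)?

No

t1 = ~(R ^ P)
t2 = t1 & R = (~(R ^ P)) & R
At P=1, Q=0, R=0, S=0: circuit gives 0, formula gives 1.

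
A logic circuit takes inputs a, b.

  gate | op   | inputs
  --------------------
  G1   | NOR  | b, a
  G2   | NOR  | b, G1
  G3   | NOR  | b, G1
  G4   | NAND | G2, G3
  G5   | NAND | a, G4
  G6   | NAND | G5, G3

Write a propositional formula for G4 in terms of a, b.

G1 = b NOR a
G2 = b NOR G1 = b NOR (b NOR a)
G3 = b NOR G1 = b NOR (b NOR a)
G4 = G2 NAND G3 = (b NOR (b NOR a)) NAND (b NOR (b NOR a))

(b NOR (b NOR a)) NAND (b NOR (b NOR a))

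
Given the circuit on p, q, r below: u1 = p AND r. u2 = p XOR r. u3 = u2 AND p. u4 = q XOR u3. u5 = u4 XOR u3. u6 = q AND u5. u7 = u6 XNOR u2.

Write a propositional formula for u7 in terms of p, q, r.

u2 = p XOR r
u3 = u2 AND p = (p XOR r) AND p
u4 = q XOR u3 = q XOR ((p XOR r) AND p)
u5 = u4 XOR u3 = (q XOR ((p XOR r) AND p)) XOR ((p XOR r) AND p)
u6 = q AND u5 = q AND ((q XOR ((p XOR r) AND p)) XOR ((p XOR r) AND p))
u7 = u6 XNOR u2 = (q AND ((q XOR ((p XOR r) AND p)) XOR ((p XOR r) AND p))) XNOR (p XOR r)

(q AND ((q XOR ((p XOR r) AND p)) XOR ((p XOR r) AND p))) XNOR (p XOR r)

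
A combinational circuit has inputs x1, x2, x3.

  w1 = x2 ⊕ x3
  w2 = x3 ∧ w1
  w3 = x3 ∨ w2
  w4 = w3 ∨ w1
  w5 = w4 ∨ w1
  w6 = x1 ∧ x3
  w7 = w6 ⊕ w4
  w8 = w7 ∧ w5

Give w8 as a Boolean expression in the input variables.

w1 = x2 ⊕ x3
w2 = x3 ∧ w1 = x3 ∧ (x2 ⊕ x3)
w3 = x3 ∨ w2 = x3 ∨ (x3 ∧ (x2 ⊕ x3))
w4 = w3 ∨ w1 = (x3 ∨ (x3 ∧ (x2 ⊕ x3))) ∨ (x2 ⊕ x3)
w5 = w4 ∨ w1 = ((x3 ∨ (x3 ∧ (x2 ⊕ x3))) ∨ (x2 ⊕ x3)) ∨ (x2 ⊕ x3)
w6 = x1 ∧ x3
w7 = w6 ⊕ w4 = (x1 ∧ x3) ⊕ ((x3 ∨ (x3 ∧ (x2 ⊕ x3))) ∨ (x2 ⊕ x3))
w8 = w7 ∧ w5 = ((x1 ∧ x3) ⊕ ((x3 ∨ (x3 ∧ (x2 ⊕ x3))) ∨ (x2 ⊕ x3))) ∧ (((x3 ∨ (x3 ∧ (x2 ⊕ x3))) ∨ (x2 ⊕ x3)) ∨ (x2 ⊕ x3))

((x1 ∧ x3) ⊕ ((x3 ∨ (x3 ∧ (x2 ⊕ x3))) ∨ (x2 ⊕ x3))) ∧ (((x3 ∨ (x3 ∧ (x2 ⊕ x3))) ∨ (x2 ⊕ x3)) ∨ (x2 ⊕ x3))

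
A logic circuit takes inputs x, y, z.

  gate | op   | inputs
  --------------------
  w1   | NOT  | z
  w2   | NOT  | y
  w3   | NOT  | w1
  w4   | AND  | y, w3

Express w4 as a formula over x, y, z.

y AND NOT NOT z

w1 = NOT z
w3 = NOT w1 = NOT NOT z
w4 = y AND w3 = y AND NOT NOT z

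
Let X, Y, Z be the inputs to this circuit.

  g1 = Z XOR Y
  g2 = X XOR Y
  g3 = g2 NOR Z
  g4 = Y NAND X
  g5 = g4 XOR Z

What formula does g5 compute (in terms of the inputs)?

(Y NAND X) XOR Z

g4 = Y NAND X
g5 = g4 XOR Z = (Y NAND X) XOR Z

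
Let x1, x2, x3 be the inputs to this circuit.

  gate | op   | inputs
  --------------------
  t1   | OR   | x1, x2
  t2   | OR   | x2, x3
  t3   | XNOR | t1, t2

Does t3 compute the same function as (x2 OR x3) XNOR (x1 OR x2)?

t1 = x1 OR x2
t2 = x2 OR x3
t3 = t1 XNOR t2 = (x1 OR x2) XNOR (x2 OR x3)
At x1=0, x2=0, x3=1: circuit gives 0, formula gives 0.
At x1=0, x2=0, x3=0: circuit gives 1, formula gives 1.
Agrees on all 8 inputs.

Yes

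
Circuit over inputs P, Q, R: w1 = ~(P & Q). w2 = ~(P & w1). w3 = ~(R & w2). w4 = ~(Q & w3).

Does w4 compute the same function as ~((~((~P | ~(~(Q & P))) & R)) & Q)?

Yes

w1 = ~(P & Q)
w2 = ~(P & w1) = ~(P & (~(P & Q)))
w3 = ~(R & w2) = ~(R & (~(P & (~(P & Q)))))
w4 = ~(Q & w3) = ~(Q & (~(R & (~(P & (~(P & Q)))))))
At P=0, Q=1, R=0: circuit gives 0, formula gives 0.
At P=0, Q=0, R=0: circuit gives 1, formula gives 1.
Agrees on all 8 inputs.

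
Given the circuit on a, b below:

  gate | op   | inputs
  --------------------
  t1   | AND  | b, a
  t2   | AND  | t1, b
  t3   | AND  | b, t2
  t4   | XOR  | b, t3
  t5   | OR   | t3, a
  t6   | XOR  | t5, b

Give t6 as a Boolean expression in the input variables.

((b AND ((b AND a) AND b)) OR a) XOR b

t1 = b AND a
t2 = t1 AND b = (b AND a) AND b
t3 = b AND t2 = b AND ((b AND a) AND b)
t5 = t3 OR a = (b AND ((b AND a) AND b)) OR a
t6 = t5 XOR b = ((b AND ((b AND a) AND b)) OR a) XOR b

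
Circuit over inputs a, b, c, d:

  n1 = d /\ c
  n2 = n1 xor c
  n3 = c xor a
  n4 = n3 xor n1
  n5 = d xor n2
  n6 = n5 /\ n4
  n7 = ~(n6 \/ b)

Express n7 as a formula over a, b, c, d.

n1 = d /\ c
n2 = n1 xor c = (d /\ c) xor c
n3 = c xor a
n4 = n3 xor n1 = (c xor a) xor (d /\ c)
n5 = d xor n2 = d xor ((d /\ c) xor c)
n6 = n5 /\ n4 = (d xor ((d /\ c) xor c)) /\ ((c xor a) xor (d /\ c))
n7 = ~(n6 \/ b) = ~(((d xor ((d /\ c) xor c)) /\ ((c xor a) xor (d /\ c))) \/ b)

~(((d xor ((d /\ c) xor c)) /\ ((c xor a) xor (d /\ c))) \/ b)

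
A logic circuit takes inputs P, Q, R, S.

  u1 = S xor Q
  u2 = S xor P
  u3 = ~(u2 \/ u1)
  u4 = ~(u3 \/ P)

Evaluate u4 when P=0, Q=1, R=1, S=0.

1

u1 = 0 xor 1 = 1
u2 = 0 xor 0 = 0
u3 = ~(0 \/ 1) = 0
u4 = ~(0 \/ 0) = 1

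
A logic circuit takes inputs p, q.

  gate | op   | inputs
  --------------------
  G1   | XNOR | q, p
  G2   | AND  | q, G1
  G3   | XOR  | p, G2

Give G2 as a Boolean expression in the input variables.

G1 = q XNOR p
G2 = q AND G1 = q AND (q XNOR p)

q AND (q XNOR p)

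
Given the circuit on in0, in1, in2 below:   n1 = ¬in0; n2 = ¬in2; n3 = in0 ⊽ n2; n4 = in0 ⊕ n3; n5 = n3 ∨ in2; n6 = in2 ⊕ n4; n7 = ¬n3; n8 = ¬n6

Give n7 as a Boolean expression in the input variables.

n2 = ¬in2
n3 = in0 ⊽ n2 = in0 ⊽ ¬in2
n7 = ¬n3 = ¬(in0 ⊽ ¬in2)

¬(in0 ⊽ ¬in2)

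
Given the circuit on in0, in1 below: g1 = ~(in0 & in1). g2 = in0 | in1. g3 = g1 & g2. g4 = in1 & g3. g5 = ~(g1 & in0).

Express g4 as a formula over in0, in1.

in1 & ((~(in0 & in1)) & (in0 | in1))

g1 = ~(in0 & in1)
g2 = in0 | in1
g3 = g1 & g2 = (~(in0 & in1)) & (in0 | in1)
g4 = in1 & g3 = in1 & ((~(in0 & in1)) & (in0 | in1))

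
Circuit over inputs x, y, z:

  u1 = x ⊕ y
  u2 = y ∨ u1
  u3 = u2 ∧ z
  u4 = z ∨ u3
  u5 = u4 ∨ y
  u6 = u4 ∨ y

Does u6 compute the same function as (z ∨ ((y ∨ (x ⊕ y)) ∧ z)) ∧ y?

u1 = x ⊕ y
u2 = y ∨ u1 = y ∨ (x ⊕ y)
u3 = u2 ∧ z = (y ∨ (x ⊕ y)) ∧ z
u4 = z ∨ u3 = z ∨ ((y ∨ (x ⊕ y)) ∧ z)
u6 = u4 ∨ y = (z ∨ ((y ∨ (x ⊕ y)) ∧ z)) ∨ y
At x=0, y=0, z=1: circuit gives 1, formula gives 0.

No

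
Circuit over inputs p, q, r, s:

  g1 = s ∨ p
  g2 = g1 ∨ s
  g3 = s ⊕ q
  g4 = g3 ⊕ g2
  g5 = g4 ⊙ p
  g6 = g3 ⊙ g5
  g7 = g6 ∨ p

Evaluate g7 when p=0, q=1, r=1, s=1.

g1 = 1 ∨ 0 = 1
g2 = 1 ∨ 1 = 1
g3 = 1 ⊕ 1 = 0
g4 = 0 ⊕ 1 = 1
g5 = 1 ⊙ 0 = 0
g6 = 0 ⊙ 0 = 1
g7 = 1 ∨ 0 = 1

1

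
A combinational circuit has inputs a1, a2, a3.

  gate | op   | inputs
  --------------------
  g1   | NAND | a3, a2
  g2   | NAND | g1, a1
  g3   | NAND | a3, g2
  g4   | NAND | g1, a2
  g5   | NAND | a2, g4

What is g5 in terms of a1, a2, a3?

a2 NAND ((a3 NAND a2) NAND a2)

g1 = a3 NAND a2
g4 = g1 NAND a2 = (a3 NAND a2) NAND a2
g5 = a2 NAND g4 = a2 NAND ((a3 NAND a2) NAND a2)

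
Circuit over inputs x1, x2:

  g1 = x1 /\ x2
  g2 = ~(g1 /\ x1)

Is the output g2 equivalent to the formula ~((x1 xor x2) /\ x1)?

g1 = x1 /\ x2
g2 = ~(g1 /\ x1) = ~((x1 /\ x2) /\ x1)
At x1=1, x2=0: circuit gives 1, formula gives 0.

No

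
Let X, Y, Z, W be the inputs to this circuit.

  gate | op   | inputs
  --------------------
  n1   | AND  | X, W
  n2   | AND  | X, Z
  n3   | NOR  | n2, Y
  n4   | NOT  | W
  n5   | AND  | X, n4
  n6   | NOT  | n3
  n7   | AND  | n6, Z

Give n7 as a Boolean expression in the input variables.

NOT ((X AND Z) NOR Y) AND Z

n2 = X AND Z
n3 = n2 NOR Y = (X AND Z) NOR Y
n6 = NOT n3 = NOT ((X AND Z) NOR Y)
n7 = n6 AND Z = NOT ((X AND Z) NOR Y) AND Z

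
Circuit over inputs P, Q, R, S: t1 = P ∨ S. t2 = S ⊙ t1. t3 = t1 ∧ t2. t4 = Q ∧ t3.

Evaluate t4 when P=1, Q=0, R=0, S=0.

t1 = 1 ∨ 0 = 1
t2 = 0 ⊙ 1 = 0
t3 = 1 ∧ 0 = 0
t4 = 0 ∧ 0 = 0

0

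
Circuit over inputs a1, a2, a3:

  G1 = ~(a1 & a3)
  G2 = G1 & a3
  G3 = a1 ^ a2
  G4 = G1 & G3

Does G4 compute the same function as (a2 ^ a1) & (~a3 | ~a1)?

Yes

G1 = ~(a1 & a3)
G3 = a1 ^ a2
G4 = G1 & G3 = (~(a1 & a3)) & (a1 ^ a2)
At a1=0, a2=0, a3=0: circuit gives 0, formula gives 0.
At a1=0, a2=1, a3=0: circuit gives 1, formula gives 1.
Agrees on all 8 inputs.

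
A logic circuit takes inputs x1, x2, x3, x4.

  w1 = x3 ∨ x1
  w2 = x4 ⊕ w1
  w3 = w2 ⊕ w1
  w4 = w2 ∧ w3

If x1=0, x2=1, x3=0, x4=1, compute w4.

1

w1 = 0 ∨ 0 = 0
w2 = 1 ⊕ 0 = 1
w3 = 1 ⊕ 0 = 1
w4 = 1 ∧ 1 = 1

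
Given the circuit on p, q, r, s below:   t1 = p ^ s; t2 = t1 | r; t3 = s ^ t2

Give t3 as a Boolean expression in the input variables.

t1 = p ^ s
t2 = t1 | r = (p ^ s) | r
t3 = s ^ t2 = s ^ ((p ^ s) | r)

s ^ ((p ^ s) | r)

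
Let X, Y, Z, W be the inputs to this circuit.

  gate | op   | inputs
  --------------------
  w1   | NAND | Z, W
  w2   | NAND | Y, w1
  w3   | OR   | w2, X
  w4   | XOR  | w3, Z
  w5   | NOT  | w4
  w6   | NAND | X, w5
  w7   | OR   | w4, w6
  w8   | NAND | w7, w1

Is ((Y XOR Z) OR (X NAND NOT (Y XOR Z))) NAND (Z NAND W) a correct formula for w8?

No

w1 = Z NAND W
w2 = Y NAND w1 = Y NAND (Z NAND W)
w3 = w2 OR X = (Y NAND (Z NAND W)) OR X
w4 = w3 XOR Z = ((Y NAND (Z NAND W)) OR X) XOR Z
w5 = NOT w4 = NOT (((Y NAND (Z NAND W)) OR X) XOR Z)
w6 = X NAND w5 = X NAND NOT (((Y NAND (Z NAND W)) OR X) XOR Z)
w7 = w4 OR w6 = (((Y NAND (Z NAND W)) OR X) XOR Z) OR (X NAND NOT (((Y NAND (Z NAND W)) OR X) XOR Z))
w8 = w7 NAND w1 = ((((Y NAND (Z NAND W)) OR X) XOR Z) OR (X NAND NOT (((Y NAND (Z NAND W)) OR X) XOR Z))) NAND (Z NAND W)
At X=1, Y=0, Z=0, W=0: circuit gives 0, formula gives 1.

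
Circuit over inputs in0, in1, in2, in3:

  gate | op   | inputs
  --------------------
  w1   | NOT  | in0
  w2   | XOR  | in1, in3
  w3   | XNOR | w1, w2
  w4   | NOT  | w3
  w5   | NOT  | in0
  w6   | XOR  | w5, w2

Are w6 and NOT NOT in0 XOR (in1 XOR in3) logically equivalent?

w2 = in1 XOR in3
w5 = NOT in0
w6 = w5 XOR w2 = NOT in0 XOR (in1 XOR in3)
At in0=0, in1=0, in2=0, in3=0: circuit gives 1, formula gives 0.

No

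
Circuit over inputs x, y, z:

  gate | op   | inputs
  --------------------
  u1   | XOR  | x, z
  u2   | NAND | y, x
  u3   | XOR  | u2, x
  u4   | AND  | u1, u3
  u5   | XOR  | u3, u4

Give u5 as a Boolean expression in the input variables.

u1 = x XOR z
u2 = y NAND x
u3 = u2 XOR x = (y NAND x) XOR x
u4 = u1 AND u3 = (x XOR z) AND ((y NAND x) XOR x)
u5 = u3 XOR u4 = ((y NAND x) XOR x) XOR ((x XOR z) AND ((y NAND x) XOR x))

((y NAND x) XOR x) XOR ((x XOR z) AND ((y NAND x) XOR x))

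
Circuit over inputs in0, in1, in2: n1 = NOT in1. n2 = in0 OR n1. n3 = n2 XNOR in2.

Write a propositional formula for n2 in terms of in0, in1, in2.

n1 = NOT in1
n2 = in0 OR n1 = in0 OR NOT in1

in0 OR NOT in1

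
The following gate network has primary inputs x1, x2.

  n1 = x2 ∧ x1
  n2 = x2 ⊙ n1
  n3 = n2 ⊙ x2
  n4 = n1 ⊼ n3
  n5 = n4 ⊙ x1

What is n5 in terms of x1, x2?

n1 = x2 ∧ x1
n2 = x2 ⊙ n1 = x2 ⊙ (x2 ∧ x1)
n3 = n2 ⊙ x2 = (x2 ⊙ (x2 ∧ x1)) ⊙ x2
n4 = n1 ⊼ n3 = (x2 ∧ x1) ⊼ ((x2 ⊙ (x2 ∧ x1)) ⊙ x2)
n5 = n4 ⊙ x1 = ((x2 ∧ x1) ⊼ ((x2 ⊙ (x2 ∧ x1)) ⊙ x2)) ⊙ x1

((x2 ∧ x1) ⊼ ((x2 ⊙ (x2 ∧ x1)) ⊙ x2)) ⊙ x1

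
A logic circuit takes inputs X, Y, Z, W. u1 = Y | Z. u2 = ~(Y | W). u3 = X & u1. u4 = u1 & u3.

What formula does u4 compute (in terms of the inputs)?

(Y | Z) & (X & (Y | Z))

u1 = Y | Z
u3 = X & u1 = X & (Y | Z)
u4 = u1 & u3 = (Y | Z) & (X & (Y | Z))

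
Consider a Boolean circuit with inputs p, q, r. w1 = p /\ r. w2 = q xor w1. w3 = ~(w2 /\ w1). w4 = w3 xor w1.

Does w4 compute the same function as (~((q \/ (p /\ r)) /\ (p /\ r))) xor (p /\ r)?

No

w1 = p /\ r
w2 = q xor w1 = q xor (p /\ r)
w3 = ~(w2 /\ w1) = ~((q xor (p /\ r)) /\ (p /\ r))
w4 = w3 xor w1 = (~((q xor (p /\ r)) /\ (p /\ r))) xor (p /\ r)
At p=1, q=1, r=1: circuit gives 0, formula gives 1.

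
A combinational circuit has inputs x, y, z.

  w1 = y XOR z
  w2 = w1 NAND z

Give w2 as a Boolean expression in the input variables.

w1 = y XOR z
w2 = w1 NAND z = (y XOR z) NAND z

(y XOR z) NAND z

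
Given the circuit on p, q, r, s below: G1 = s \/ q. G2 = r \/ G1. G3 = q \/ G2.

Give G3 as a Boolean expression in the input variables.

q \/ (r \/ (s \/ q))

G1 = s \/ q
G2 = r \/ G1 = r \/ (s \/ q)
G3 = q \/ G2 = q \/ (r \/ (s \/ q))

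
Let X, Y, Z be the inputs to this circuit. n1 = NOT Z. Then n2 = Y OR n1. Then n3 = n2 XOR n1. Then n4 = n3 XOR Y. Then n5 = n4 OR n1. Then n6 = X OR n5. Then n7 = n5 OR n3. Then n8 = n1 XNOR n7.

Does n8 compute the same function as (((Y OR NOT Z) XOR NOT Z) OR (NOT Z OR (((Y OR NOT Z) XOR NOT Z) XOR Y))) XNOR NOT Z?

Yes

n1 = NOT Z
n2 = Y OR n1 = Y OR NOT Z
n3 = n2 XOR n1 = (Y OR NOT Z) XOR NOT Z
n4 = n3 XOR Y = ((Y OR NOT Z) XOR NOT Z) XOR Y
n5 = n4 OR n1 = (((Y OR NOT Z) XOR NOT Z) XOR Y) OR NOT Z
n7 = n5 OR n3 = ((((Y OR NOT Z) XOR NOT Z) XOR Y) OR NOT Z) OR ((Y OR NOT Z) XOR NOT Z)
n8 = n1 XNOR n7 = NOT Z XNOR (((((Y OR NOT Z) XOR NOT Z) XOR Y) OR NOT Z) OR ((Y OR NOT Z) XOR NOT Z))
At X=0, Y=1, Z=1: circuit gives 0, formula gives 0.
At X=0, Y=0, Z=0: circuit gives 1, formula gives 1.
Agrees on all 8 inputs.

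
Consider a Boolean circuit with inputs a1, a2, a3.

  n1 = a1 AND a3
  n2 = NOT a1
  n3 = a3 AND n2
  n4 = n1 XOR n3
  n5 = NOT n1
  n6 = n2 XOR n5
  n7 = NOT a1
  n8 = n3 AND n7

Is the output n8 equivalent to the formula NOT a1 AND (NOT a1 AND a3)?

Yes

n2 = NOT a1
n3 = a3 AND n2 = a3 AND NOT a1
n7 = NOT a1
n8 = n3 AND n7 = (a3 AND NOT a1) AND NOT a1
At a1=0, a2=0, a3=0: circuit gives 0, formula gives 0.
At a1=0, a2=0, a3=1: circuit gives 1, formula gives 1.
Agrees on all 8 inputs.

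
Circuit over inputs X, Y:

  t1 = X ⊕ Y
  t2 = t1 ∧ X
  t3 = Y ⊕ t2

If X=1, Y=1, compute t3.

t1 = 1 ⊕ 1 = 0
t2 = 0 ∧ 1 = 0
t3 = 1 ⊕ 0 = 1

1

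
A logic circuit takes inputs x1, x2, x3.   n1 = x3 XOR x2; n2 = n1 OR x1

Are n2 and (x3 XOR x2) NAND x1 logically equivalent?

n1 = x3 XOR x2
n2 = n1 OR x1 = (x3 XOR x2) OR x1
At x1=0, x2=0, x3=0: circuit gives 0, formula gives 1.

No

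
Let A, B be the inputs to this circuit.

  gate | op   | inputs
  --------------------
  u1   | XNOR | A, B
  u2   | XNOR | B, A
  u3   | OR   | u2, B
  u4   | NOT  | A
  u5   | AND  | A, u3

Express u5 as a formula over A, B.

A AND ((B XNOR A) OR B)

u2 = B XNOR A
u3 = u2 OR B = (B XNOR A) OR B
u5 = A AND u3 = A AND ((B XNOR A) OR B)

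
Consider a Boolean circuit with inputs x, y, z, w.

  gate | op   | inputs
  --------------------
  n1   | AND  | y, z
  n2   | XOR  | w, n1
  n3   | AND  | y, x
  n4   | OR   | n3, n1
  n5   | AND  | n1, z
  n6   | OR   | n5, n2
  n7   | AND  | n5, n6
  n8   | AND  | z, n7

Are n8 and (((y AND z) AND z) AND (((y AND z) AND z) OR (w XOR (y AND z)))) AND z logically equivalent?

n1 = y AND z
n2 = w XOR n1 = w XOR (y AND z)
n5 = n1 AND z = (y AND z) AND z
n6 = n5 OR n2 = ((y AND z) AND z) OR (w XOR (y AND z))
n7 = n5 AND n6 = ((y AND z) AND z) AND (((y AND z) AND z) OR (w XOR (y AND z)))
n8 = z AND n7 = z AND (((y AND z) AND z) AND (((y AND z) AND z) OR (w XOR (y AND z))))
At x=0, y=0, z=0, w=0: circuit gives 0, formula gives 0.
At x=0, y=1, z=1, w=0: circuit gives 1, formula gives 1.
Agrees on all 16 inputs.

Yes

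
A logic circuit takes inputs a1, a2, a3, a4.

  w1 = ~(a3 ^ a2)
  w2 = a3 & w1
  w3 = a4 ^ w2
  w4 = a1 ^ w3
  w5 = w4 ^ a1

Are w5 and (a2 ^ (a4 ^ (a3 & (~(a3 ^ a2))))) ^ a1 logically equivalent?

w1 = ~(a3 ^ a2)
w2 = a3 & w1 = a3 & (~(a3 ^ a2))
w3 = a4 ^ w2 = a4 ^ (a3 & (~(a3 ^ a2)))
w4 = a1 ^ w3 = a1 ^ (a4 ^ (a3 & (~(a3 ^ a2))))
w5 = w4 ^ a1 = (a1 ^ (a4 ^ (a3 & (~(a3 ^ a2))))) ^ a1
At a1=0, a2=1, a3=0, a4=0: circuit gives 0, formula gives 1.

No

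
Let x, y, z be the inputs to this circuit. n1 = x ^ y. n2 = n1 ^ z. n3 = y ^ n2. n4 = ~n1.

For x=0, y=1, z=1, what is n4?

n1 = 0 ^ 1 = 1
n4 = ~1 = 0

0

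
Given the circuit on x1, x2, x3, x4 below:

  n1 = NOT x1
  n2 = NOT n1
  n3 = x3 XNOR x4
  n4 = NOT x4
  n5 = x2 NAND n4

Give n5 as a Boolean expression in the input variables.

n4 = NOT x4
n5 = x2 NAND n4 = x2 NAND NOT x4

x2 NAND NOT x4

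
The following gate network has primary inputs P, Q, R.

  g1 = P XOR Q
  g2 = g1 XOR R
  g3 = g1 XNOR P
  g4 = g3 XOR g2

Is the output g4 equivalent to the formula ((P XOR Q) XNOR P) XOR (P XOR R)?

g1 = P XOR Q
g2 = g1 XOR R = (P XOR Q) XOR R
g3 = g1 XNOR P = (P XOR Q) XNOR P
g4 = g3 XOR g2 = ((P XOR Q) XNOR P) XOR ((P XOR Q) XOR R)
At P=0, Q=1, R=0: circuit gives 1, formula gives 0.

No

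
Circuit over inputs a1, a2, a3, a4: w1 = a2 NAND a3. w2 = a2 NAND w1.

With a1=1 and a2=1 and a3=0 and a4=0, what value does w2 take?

0

w1 = 1 NAND 0 = 1
w2 = 1 NAND 1 = 0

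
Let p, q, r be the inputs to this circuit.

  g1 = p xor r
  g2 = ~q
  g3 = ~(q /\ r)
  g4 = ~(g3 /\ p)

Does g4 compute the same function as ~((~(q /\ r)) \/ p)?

No

g3 = ~(q /\ r)
g4 = ~(g3 /\ p) = ~((~(q /\ r)) /\ p)
At p=0, q=0, r=0: circuit gives 1, formula gives 0.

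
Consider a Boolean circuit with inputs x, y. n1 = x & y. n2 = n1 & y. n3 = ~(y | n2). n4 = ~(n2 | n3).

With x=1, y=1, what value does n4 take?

0

n1 = 1 & 1 = 1
n2 = 1 & 1 = 1
n3 = ~(1 | 1) = 0
n4 = ~(1 | 0) = 0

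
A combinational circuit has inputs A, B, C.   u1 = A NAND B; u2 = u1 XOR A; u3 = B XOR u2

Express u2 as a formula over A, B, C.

(A NAND B) XOR A

u1 = A NAND B
u2 = u1 XOR A = (A NAND B) XOR A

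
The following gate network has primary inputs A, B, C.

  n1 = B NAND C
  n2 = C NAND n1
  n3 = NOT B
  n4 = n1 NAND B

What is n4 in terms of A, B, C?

(B NAND C) NAND B

n1 = B NAND C
n4 = n1 NAND B = (B NAND C) NAND B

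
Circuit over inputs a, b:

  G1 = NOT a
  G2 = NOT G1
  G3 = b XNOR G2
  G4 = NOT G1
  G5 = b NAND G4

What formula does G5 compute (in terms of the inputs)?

G1 = NOT a
G4 = NOT G1 = NOT NOT a
G5 = b NAND G4 = b NAND NOT NOT a

b NAND NOT NOT a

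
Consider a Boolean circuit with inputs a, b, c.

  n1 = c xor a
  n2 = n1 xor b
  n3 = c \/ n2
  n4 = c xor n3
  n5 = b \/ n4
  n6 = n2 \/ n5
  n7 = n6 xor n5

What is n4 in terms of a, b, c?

n1 = c xor a
n2 = n1 xor b = (c xor a) xor b
n3 = c \/ n2 = c \/ ((c xor a) xor b)
n4 = c xor n3 = c xor (c \/ ((c xor a) xor b))

c xor (c \/ ((c xor a) xor b))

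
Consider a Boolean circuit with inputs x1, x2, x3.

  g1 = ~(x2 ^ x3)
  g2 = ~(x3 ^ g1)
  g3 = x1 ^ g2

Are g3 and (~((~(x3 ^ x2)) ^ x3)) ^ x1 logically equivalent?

g1 = ~(x2 ^ x3)
g2 = ~(x3 ^ g1) = ~(x3 ^ (~(x2 ^ x3)))
g3 = x1 ^ g2 = x1 ^ (~(x3 ^ (~(x2 ^ x3))))
At x1=0, x2=0, x3=0: circuit gives 0, formula gives 0.
At x1=0, x2=1, x3=0: circuit gives 1, formula gives 1.
Agrees on all 8 inputs.

Yes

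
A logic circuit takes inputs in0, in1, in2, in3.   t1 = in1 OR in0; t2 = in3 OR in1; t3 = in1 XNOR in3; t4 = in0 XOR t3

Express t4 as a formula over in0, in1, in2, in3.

t3 = in1 XNOR in3
t4 = in0 XOR t3 = in0 XOR (in1 XNOR in3)

in0 XOR (in1 XNOR in3)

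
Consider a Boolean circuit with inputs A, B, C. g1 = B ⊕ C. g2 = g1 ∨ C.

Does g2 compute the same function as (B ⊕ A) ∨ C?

No

g1 = B ⊕ C
g2 = g1 ∨ C = (B ⊕ C) ∨ C
At A=1, B=0, C=0: circuit gives 0, formula gives 1.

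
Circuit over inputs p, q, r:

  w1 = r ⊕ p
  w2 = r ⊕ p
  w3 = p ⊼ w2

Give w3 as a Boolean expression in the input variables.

p ⊼ (r ⊕ p)

w2 = r ⊕ p
w3 = p ⊼ w2 = p ⊼ (r ⊕ p)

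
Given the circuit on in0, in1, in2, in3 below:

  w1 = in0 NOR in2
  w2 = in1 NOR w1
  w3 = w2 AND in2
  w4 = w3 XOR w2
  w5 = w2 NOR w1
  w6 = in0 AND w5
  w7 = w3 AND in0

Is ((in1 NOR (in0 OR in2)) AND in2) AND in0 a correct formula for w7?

w1 = in0 NOR in2
w2 = in1 NOR w1 = in1 NOR (in0 NOR in2)
w3 = w2 AND in2 = (in1 NOR (in0 NOR in2)) AND in2
w7 = w3 AND in0 = ((in1 NOR (in0 NOR in2)) AND in2) AND in0
At in0=1, in1=0, in2=1, in3=0: circuit gives 1, formula gives 0.

No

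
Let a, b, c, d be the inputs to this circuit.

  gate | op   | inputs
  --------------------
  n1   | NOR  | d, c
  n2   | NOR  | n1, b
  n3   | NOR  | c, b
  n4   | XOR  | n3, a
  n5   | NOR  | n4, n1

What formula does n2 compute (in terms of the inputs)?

n1 = d NOR c
n2 = n1 NOR b = (d NOR c) NOR b

(d NOR c) NOR b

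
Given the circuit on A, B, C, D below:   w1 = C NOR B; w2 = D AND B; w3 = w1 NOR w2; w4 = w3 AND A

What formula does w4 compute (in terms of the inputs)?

w1 = C NOR B
w2 = D AND B
w3 = w1 NOR w2 = (C NOR B) NOR (D AND B)
w4 = w3 AND A = ((C NOR B) NOR (D AND B)) AND A

((C NOR B) NOR (D AND B)) AND A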